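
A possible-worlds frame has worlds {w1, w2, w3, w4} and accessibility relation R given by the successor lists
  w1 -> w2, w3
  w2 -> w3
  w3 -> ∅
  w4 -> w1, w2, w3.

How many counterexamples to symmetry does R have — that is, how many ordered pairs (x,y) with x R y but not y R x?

6

Enumerating: (w1,w2), (w1,w3), (w2,w3), (w4,w1), (w4,w2), (w4,w3).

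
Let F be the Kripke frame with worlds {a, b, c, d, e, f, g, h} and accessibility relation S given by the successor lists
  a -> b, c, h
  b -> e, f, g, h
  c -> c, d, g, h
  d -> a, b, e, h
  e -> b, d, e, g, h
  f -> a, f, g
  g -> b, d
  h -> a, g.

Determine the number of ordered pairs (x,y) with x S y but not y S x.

Enumerating: (a,b), (a,c), (b,f), (b,h), (c,d), (c,g), (c,h), (d,a), (d,b), (d,h), (e,g), (e,h), (f,a), (f,g), (g,d), (h,g).

16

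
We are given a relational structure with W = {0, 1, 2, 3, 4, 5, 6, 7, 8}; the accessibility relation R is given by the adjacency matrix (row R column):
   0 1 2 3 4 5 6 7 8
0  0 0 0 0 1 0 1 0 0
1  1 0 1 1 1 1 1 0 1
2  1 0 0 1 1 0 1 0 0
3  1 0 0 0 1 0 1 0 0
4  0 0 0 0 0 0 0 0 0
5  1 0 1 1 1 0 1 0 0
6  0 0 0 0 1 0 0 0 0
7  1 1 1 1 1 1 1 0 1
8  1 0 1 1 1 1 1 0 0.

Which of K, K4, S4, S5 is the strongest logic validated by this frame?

Transitive (axiom 4): yes — every two-step R-path is closed by a direct edge.
Reflexive (axiom T): no — 0 is not related to itself.
Euclidean (axiom 5): no — 0 R 4 and 0 R 6, but not 4 R 6.
So F validates K, K4; S4 would additionally require R to be reflexive. The strongest is K4.

K4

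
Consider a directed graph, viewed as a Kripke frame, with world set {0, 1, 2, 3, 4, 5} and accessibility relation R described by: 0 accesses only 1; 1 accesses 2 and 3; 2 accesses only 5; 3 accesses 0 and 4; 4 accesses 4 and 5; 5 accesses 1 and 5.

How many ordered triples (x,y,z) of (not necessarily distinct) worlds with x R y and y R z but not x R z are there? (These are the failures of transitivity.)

Enumerating: (0,1,2), (0,1,3), (1,2,5), (1,3,0), (1,3,4), (2,5,1), (3,0,1), (3,4,5), (4,5,1), (5,1,2), (5,1,3).

11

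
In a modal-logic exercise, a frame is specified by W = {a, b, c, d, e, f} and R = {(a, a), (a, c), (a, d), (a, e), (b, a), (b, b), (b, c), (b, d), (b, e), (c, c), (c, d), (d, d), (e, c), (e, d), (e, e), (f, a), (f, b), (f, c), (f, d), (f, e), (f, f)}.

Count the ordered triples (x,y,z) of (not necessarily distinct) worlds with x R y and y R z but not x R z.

R is transitive; there are no such tuples.

0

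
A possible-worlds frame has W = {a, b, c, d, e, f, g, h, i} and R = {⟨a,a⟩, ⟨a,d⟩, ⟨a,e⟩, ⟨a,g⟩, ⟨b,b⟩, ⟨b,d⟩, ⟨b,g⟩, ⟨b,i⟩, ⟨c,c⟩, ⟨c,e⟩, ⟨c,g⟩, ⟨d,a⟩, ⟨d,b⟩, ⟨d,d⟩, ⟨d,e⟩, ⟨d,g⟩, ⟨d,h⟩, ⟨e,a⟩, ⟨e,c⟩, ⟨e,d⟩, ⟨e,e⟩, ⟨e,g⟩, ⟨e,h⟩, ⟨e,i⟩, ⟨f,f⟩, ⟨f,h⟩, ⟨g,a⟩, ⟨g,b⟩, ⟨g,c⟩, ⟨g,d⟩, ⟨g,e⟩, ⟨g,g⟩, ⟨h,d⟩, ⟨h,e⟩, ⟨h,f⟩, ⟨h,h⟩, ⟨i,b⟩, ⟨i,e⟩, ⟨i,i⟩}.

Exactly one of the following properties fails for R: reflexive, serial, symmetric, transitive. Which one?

Reflexive: yes — every world is R-related to itself.
Serial: yes — every world has a successor (e.g. a R a).
Symmetric: yes — every pair in R has its reverse in R.
Transitive: no — a R d and d R b, but not a R b.
Only transitive fails.

transitive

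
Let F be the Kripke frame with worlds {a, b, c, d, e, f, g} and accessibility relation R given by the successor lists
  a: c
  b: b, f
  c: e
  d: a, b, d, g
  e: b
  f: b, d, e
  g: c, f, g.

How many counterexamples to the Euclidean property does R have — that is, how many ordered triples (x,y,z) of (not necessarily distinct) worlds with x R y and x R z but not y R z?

Enumerating: (a,c,c), (b,f,f), (c,e,e), (d,a,a), (d,a,b), (d,a,d), (d,a,g), (d,b,a), (d,b,d), (d,b,g), (d,g,a), (d,g,b), … and 12 more.
Total: 24.

24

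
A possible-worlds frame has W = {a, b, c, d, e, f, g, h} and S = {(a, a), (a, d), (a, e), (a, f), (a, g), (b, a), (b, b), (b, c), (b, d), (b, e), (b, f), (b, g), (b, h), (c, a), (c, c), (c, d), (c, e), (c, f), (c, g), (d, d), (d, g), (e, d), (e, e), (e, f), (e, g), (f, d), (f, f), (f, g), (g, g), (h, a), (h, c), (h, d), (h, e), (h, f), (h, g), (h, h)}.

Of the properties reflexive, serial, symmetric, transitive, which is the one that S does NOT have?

Reflexive: yes — every world is S-related to itself.
Serial: yes — every world has a successor (e.g. a S a).
Symmetric: no — a S d but not d S a.
Transitive: yes — every two-step S-path is closed by a direct edge.
Only symmetric fails.

symmetric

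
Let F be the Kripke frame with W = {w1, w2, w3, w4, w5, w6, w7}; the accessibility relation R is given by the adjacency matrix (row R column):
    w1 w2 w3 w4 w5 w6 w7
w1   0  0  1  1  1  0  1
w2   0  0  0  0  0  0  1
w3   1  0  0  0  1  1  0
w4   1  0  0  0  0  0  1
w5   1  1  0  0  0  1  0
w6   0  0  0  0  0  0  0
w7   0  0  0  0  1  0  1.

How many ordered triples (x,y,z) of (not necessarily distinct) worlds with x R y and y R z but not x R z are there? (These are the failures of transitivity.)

23

Enumerating: (w1,w3,w1), (w1,w3,w6), (w1,w4,w1), (w1,w5,w1), (w1,w5,w2), (w1,w5,w6), (w2,w7,w5), (w3,w1,w3), (w3,w1,w4), (w3,w1,w7), (w3,w5,w2), (w4,w1,w3), … and 11 more.
Total: 23.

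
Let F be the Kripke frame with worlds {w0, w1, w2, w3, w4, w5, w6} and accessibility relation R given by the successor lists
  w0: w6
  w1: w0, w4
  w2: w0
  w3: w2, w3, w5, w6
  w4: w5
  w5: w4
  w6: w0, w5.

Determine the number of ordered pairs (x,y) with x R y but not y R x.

7

Enumerating: (w1,w0), (w1,w4), (w2,w0), (w3,w2), (w3,w5), (w3,w6), (w6,w5).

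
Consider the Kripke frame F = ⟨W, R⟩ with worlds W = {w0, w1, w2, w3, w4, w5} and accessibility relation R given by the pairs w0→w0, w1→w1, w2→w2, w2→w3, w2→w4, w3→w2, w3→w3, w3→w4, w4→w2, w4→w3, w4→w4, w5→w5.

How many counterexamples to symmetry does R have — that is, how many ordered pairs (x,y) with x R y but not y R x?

R is symmetric; there are no such tuples.

0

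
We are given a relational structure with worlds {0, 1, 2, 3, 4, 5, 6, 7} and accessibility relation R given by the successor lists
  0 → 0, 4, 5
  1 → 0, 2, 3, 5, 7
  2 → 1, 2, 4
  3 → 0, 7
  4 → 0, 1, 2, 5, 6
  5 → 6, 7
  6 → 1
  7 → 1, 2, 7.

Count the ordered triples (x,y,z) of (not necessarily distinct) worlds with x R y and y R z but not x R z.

Enumerating: (0,4,1), (0,4,2), (0,4,6), (0,5,6), (0,5,7), (1,0,4), (1,2,1), (1,2,4), (1,5,6), (1,7,1), (2,1,0), (2,1,3), … and 26 more.
Total: 38.

38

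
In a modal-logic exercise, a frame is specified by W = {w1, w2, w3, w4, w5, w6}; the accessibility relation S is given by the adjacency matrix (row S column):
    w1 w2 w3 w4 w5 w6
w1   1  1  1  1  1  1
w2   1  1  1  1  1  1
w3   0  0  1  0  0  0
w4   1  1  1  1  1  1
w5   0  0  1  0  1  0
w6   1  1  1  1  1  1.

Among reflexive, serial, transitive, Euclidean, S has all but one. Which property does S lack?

Reflexive: yes — every world is S-related to itself.
Serial: yes — every world has a successor (e.g. w1 S w1).
Transitive: yes — every two-step S-path is closed by a direct edge.
Euclidean: no — w1 S w3 and w1 S w2, but not w3 S w2.
Only Euclidean fails.

Euclidean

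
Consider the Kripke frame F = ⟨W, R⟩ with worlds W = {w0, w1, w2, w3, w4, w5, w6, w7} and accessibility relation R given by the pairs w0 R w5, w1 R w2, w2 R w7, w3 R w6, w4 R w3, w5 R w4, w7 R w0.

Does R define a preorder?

Reflexive: no — w0 is not related to itself.
Transitive: no — w0 R w5 and w5 R w4, but not w0 R w4.
So R is not a preorder.

No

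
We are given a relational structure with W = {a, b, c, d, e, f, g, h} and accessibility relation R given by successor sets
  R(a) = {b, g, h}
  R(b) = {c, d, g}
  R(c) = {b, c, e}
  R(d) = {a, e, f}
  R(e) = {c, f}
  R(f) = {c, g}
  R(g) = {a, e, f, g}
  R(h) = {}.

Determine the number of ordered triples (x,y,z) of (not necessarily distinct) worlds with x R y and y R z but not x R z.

34

Enumerating: (a,b,c), (a,b,d), (a,g,a), (a,g,e), (a,g,f), (b,c,b), (b,c,e), (b,d,a), (b,d,e), (b,d,f), (b,g,a), (b,g,e), … and 22 more.
Total: 34.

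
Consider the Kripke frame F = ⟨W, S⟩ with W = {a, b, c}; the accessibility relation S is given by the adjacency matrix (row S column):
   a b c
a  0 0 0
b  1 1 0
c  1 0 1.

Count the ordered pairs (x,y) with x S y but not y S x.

Enumerating: (b,a), (c,a).

2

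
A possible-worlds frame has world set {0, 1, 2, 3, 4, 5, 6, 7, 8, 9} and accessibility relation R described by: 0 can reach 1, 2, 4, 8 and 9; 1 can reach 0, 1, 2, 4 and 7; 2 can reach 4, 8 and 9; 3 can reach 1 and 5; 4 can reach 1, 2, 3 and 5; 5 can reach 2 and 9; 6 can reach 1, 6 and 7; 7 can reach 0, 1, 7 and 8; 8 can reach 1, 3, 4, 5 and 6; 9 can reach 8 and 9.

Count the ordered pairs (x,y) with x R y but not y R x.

23

Enumerating: (0,2), (0,4), (0,8), (0,9), (1,2), (2,8), (2,9), (3,1), (3,5), (4,3), (4,5), (5,2), … and 11 more.
Total: 23.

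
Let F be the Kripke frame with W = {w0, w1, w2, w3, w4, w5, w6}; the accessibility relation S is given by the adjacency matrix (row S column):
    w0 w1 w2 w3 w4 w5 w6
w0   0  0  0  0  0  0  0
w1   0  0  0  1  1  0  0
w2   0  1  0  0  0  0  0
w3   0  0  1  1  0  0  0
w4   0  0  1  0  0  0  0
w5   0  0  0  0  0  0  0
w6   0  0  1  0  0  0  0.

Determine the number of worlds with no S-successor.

2

Enumerating: w0, w5.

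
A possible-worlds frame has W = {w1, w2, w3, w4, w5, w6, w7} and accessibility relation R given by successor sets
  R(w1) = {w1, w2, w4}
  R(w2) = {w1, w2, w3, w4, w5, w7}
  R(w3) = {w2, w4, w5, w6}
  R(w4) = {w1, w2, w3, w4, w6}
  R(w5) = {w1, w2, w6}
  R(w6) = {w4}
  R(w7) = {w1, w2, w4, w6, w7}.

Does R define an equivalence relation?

No

Reflexive: no — w3 is not related to itself.
Symmetric: no — w3 R w5 but not w5 R w3.
Transitive: no — w1 R w2 and w2 R w3, but not w1 R w3.
So R is not an equivalence relation.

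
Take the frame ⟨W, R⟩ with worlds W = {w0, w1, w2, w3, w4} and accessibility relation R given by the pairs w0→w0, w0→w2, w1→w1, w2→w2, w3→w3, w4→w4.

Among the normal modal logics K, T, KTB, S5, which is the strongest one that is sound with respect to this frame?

T

Reflexive (axiom T): yes — every world is R-related to itself.
Symmetric (axiom B): no — w0 R w2 but not w2 R w0.
Euclidean (axiom 5): no — w0 R w2 and w0 R w0, but not w2 R w0.
So F validates K, T; KTB would additionally require R to be symmetric. The strongest is T.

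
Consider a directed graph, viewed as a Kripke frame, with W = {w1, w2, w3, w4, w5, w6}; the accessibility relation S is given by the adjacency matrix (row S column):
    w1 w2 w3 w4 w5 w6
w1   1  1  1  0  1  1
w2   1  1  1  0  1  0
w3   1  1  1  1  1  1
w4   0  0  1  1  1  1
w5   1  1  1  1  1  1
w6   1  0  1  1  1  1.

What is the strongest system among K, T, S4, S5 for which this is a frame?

T

Reflexive (axiom T): yes — every world is S-related to itself.
Transitive (axiom 4): no — w1 S w3 and w3 S w4, but not w1 S w4.
Euclidean (axiom 5): no — w1 S w2 and w1 S w6, but not w2 S w6.
So F validates K, T; S4 would additionally require S to be transitive. The strongest is T.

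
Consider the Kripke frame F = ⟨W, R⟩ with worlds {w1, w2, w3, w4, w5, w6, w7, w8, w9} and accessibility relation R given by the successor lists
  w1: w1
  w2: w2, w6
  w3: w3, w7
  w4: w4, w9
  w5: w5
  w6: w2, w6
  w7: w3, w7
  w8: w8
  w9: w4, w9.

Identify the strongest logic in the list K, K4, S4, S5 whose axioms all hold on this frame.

Transitive (axiom 4): yes — every two-step R-path is closed by a direct edge.
Reflexive (axiom T): yes — every world is R-related to itself.
Euclidean (axiom 5): yes — any two successors of a common world are R-related.
So F validates K, K4, S4, S5. The strongest is S5.

S5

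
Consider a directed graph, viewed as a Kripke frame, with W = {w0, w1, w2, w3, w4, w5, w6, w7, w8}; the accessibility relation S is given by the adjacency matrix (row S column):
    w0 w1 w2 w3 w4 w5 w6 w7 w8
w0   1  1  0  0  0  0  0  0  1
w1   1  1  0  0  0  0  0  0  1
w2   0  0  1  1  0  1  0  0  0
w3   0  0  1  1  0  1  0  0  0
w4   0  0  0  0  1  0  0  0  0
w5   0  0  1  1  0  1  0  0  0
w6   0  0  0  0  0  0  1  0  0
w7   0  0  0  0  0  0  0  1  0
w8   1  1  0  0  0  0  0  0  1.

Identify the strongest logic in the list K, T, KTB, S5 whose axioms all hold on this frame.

Reflexive (axiom T): yes — every world is S-related to itself.
Symmetric (axiom B): yes — every pair in S has its reverse in S.
Euclidean (axiom 5): yes — any two successors of a common world are S-related.
So F validates K, T, KTB, S5. The strongest is S5.

S5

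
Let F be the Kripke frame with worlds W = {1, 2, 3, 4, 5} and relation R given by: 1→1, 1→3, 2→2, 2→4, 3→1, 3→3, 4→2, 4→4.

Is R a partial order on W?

No

Reflexive: no — 5 is not related to itself.
Transitive: yes — every two-step R-path is closed by a direct edge.
Antisymmetric: no — 1 R 3 and 3 R 1 with 1 ≠ 3.
So R is not a partial order.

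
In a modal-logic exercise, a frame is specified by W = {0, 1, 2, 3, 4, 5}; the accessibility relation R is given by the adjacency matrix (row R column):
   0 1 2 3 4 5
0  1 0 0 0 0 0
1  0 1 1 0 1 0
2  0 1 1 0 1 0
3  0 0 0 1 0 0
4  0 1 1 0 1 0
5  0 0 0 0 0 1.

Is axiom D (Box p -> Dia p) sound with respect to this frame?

Yes

The schema D characterises exactly the serial frames.
Serial: yes — every world has a successor (e.g. 0 R 0).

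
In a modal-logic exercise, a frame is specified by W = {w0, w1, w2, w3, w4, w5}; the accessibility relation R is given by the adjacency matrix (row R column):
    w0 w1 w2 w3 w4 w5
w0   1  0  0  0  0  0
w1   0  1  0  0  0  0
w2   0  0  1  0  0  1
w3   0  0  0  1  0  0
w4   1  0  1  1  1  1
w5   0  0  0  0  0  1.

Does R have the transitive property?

Transitive: yes — every two-step R-path is closed by a direct edge.

Yes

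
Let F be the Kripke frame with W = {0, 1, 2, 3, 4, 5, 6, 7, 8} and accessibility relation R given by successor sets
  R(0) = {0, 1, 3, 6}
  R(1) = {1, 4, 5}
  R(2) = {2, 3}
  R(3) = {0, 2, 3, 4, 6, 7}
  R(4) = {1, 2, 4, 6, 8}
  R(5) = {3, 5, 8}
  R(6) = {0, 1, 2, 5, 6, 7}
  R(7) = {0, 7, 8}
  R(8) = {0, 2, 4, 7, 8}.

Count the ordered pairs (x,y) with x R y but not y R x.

16

Enumerating: (0,1), (1,5), (3,4), (3,6), (3,7), (4,2), (4,6), (5,3), (5,8), (6,1), (6,2), (6,5), (6,7), (7,0), (8,0), (8,2).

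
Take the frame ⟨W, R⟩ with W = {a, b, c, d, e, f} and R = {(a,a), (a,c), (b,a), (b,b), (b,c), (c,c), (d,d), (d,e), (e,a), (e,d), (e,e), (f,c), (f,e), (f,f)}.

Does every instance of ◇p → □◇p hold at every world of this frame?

No

Axiom 5 corresponds to the accessibility relation being Euclidean.
Euclidean: no — b R c and b R a, but not c R a.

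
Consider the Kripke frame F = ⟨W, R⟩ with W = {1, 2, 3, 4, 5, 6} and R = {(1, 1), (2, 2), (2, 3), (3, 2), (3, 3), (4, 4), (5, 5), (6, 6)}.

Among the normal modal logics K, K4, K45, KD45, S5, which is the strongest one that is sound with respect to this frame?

Transitive (axiom 4): yes — every two-step R-path is closed by a direct edge.
Euclidean (axiom 5): yes — any two successors of a common world are R-related.
Serial (axiom D): yes — every world has a successor (e.g. 1 R 1).
Reflexive (axiom T): yes — every world is R-related to itself.
So F validates K, K4, K45, KD45, S5. The strongest is S5.

S5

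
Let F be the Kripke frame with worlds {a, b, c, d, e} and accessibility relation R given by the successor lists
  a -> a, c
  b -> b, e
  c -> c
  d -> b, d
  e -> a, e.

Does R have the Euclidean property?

Euclidean: no — a R c and a R a, but not c R a.

No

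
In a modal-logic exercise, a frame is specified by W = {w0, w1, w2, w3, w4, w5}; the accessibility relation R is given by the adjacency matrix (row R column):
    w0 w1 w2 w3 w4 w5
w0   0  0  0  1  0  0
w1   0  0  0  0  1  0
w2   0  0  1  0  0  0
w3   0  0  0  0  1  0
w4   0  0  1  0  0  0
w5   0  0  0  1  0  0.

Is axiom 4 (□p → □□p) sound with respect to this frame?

No

Axiom 4 corresponds to the accessibility relation being transitive.
Transitive: no — w0 R w3 and w3 R w4, but not w0 R w4.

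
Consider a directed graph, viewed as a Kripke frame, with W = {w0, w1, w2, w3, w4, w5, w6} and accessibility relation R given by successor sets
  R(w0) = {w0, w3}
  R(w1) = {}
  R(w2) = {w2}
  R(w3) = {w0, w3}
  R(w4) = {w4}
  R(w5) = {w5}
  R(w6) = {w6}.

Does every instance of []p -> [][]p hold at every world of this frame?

Yes

By correspondence theory, 4 is valid on a frame iff R is transitive.
Transitive: yes — every two-step R-path is closed by a direct edge.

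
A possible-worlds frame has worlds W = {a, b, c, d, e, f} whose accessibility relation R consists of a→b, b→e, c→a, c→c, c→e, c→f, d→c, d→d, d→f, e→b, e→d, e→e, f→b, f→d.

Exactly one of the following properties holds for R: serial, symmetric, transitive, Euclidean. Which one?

Serial: yes — every world has a successor (e.g. a R b).
Symmetric: no — a R b but not b R a.
Transitive: no — a R b and b R e, but not a R e.
Euclidean: no — c R a and c R e, but not a R e.
Only serial holds.

serial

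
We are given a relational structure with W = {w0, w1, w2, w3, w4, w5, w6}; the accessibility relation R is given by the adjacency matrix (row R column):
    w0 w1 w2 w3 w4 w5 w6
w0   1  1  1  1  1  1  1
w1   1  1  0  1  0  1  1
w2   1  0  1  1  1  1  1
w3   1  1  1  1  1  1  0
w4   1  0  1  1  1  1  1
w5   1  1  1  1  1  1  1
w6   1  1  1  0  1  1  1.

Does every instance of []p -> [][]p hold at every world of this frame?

No

Axiom 4 corresponds to the accessibility relation being transitive.
Transitive: no — w1 R w0 and w0 R w2, but not w1 R w2.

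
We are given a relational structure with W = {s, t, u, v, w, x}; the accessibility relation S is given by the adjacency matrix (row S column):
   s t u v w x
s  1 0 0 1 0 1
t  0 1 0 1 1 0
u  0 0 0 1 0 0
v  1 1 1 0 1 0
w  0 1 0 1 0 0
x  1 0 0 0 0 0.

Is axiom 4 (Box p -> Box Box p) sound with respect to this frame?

By correspondence theory, 4 is valid on a frame iff S is transitive.
Transitive: no — s S v and v S t, but not s S t.

No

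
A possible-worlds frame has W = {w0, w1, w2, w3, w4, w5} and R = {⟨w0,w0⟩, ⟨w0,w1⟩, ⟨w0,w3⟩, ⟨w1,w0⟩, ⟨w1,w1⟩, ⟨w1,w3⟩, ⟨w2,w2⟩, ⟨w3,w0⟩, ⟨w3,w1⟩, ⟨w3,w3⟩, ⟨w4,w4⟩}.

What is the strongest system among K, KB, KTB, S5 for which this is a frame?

KB

Symmetric (axiom B): yes — every pair in R has its reverse in R.
Reflexive (axiom T): no — w5 is not related to itself.
Euclidean (axiom 5): yes — any two successors of a common world are R-related.
So F validates K, KB; KTB would additionally require R to be reflexive. The strongest is KB.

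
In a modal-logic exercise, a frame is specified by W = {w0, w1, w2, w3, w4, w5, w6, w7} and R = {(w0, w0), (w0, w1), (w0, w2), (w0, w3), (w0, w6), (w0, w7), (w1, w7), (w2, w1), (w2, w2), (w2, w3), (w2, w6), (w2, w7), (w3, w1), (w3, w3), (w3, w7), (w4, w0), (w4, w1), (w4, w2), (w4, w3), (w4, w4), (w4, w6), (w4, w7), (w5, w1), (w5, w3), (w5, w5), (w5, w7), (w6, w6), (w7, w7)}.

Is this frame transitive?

Yes

Transitive: yes — every two-step R-path is closed by a direct edge.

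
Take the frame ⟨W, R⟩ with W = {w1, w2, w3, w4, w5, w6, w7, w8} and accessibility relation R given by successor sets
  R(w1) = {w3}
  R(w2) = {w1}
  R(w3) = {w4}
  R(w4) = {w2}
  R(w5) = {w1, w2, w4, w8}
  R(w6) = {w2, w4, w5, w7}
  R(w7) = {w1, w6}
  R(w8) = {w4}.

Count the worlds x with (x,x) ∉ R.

Enumerating: w1, w2, w3, w4, w5, w6, w7, w8.

8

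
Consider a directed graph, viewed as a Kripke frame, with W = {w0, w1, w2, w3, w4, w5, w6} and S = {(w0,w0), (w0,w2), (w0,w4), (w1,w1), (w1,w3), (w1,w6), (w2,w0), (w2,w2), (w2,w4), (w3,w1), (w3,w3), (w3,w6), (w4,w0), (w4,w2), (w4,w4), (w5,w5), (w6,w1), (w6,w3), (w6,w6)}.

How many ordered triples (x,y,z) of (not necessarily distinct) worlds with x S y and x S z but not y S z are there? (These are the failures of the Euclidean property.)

0

S is Euclidean; there are no such tuples.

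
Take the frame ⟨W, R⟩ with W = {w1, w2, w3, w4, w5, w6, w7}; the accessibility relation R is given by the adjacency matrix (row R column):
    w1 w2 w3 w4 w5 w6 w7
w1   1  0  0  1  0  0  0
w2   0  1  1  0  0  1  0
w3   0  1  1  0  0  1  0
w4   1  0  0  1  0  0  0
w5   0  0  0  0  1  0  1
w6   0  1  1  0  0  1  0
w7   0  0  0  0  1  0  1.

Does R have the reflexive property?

Yes

Reflexive: yes — every world is R-related to itself.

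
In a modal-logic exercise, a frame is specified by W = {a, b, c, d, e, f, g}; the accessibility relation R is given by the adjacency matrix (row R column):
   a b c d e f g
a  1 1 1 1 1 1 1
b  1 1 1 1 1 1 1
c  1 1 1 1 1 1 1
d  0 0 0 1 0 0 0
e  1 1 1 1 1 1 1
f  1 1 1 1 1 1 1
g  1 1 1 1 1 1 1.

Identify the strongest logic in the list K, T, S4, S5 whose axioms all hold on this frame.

Reflexive (axiom T): yes — every world is R-related to itself.
Transitive (axiom 4): yes — every two-step R-path is closed by a direct edge.
Euclidean (axiom 5): no — a R d and a R b, but not d R b.
So F validates K, T, S4; S5 would additionally require R to be Euclidean. The strongest is S4.

S4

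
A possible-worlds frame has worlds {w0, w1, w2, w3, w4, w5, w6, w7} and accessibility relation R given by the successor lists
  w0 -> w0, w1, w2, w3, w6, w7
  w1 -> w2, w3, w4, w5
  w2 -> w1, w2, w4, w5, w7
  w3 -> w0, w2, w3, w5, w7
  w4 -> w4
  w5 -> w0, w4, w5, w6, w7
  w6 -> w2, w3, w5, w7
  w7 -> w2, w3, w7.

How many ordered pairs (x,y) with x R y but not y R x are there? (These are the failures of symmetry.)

17

Enumerating: (w0,w1), (w0,w2), (w0,w6), (w0,w7), (w1,w3), (w1,w4), (w1,w5), (w2,w4), (w2,w5), (w3,w2), (w3,w5), (w5,w0), (w5,w4), (w5,w7), (w6,w2), (w6,w3), (w6,w7).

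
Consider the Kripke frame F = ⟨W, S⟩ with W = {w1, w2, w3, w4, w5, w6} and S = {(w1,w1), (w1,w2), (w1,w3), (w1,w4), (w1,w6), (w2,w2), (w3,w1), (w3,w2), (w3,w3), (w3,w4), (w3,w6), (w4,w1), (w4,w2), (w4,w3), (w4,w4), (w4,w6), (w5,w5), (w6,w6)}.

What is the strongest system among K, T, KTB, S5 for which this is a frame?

T

Reflexive (axiom T): yes — every world is S-related to itself.
Symmetric (axiom B): no — w1 S w2 but not w2 S w1.
Euclidean (axiom 5): no — w1 S w2 and w1 S w3, but not w2 S w3.
So F validates K, T; KTB would additionally require S to be symmetric. The strongest is T.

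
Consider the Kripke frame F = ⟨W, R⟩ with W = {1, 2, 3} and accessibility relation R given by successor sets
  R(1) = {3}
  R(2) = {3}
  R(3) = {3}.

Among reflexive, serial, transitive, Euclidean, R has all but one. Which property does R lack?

reflexive

Reflexive: no — 1 is not related to itself.
Serial: yes — every world has a successor (e.g. 1 R 3).
Transitive: yes — every two-step R-path is closed by a direct edge.
Euclidean: yes — any two successors of a common world are R-related.
Only reflexive fails.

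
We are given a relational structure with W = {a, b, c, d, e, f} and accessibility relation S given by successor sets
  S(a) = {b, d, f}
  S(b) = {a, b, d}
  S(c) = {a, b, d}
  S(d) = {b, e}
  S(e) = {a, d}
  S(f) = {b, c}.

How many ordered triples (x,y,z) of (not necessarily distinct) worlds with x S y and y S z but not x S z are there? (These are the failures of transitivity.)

Enumerating: (a,b,a), (a,d,e), (a,f,c), (b,a,f), (b,d,e), (c,a,f), (c,d,e), (d,b,a), (d,b,d), (d,e,a), (d,e,d), (e,a,b), … and 7 more.
Total: 19.

19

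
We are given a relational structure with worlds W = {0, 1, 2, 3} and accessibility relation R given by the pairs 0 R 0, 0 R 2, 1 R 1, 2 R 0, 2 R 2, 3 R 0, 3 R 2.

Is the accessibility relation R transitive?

Transitive: yes — every two-step R-path is closed by a direct edge.

Yes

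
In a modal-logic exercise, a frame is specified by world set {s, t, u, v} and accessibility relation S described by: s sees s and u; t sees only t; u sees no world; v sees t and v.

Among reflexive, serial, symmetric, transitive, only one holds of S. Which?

Reflexive: no — u is not related to itself.
Serial: no — u has no S-successor.
Symmetric: no — s S u but not u S s.
Transitive: yes — every two-step S-path is closed by a direct edge.
Only transitive holds.

transitive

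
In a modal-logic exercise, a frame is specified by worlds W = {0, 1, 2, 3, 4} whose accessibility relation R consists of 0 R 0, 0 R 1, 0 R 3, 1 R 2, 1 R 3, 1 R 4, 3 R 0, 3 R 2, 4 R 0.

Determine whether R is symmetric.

Symmetric: no — 0 R 1 but not 1 R 0.

No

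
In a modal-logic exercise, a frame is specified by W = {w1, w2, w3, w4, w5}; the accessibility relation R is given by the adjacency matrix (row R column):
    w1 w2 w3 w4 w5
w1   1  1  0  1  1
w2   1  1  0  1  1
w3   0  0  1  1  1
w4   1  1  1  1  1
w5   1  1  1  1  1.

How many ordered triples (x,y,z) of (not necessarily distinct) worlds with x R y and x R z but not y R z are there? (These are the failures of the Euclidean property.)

Enumerating: (w4,w1,w3), (w4,w2,w3), (w4,w3,w1), (w4,w3,w2), (w5,w1,w3), (w5,w2,w3), (w5,w3,w1), (w5,w3,w2).

8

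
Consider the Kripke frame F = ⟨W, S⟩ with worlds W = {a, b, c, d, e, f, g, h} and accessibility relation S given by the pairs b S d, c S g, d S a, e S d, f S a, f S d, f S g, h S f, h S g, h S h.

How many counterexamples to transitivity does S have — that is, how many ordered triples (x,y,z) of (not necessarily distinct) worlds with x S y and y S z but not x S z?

Enumerating: (b,d,a), (e,d,a), (h,f,a), (h,f,d).

4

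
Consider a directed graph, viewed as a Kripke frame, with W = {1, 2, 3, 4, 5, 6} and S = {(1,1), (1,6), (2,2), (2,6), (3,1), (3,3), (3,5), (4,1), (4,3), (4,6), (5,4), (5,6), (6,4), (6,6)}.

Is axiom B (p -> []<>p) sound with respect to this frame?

The schema B characterises exactly the symmetric frames.
Symmetric: no — 1 S 6 but not 6 S 1.

No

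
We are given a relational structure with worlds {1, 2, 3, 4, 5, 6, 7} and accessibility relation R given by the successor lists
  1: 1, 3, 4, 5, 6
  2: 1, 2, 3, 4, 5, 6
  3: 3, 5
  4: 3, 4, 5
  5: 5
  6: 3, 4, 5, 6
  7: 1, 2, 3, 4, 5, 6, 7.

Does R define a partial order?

Reflexive: yes — every world is R-related to itself.
Transitive: yes — every two-step R-path is closed by a direct edge.
Antisymmetric: yes — no distinct pair is related both ways.
So R is a partial order.

Yes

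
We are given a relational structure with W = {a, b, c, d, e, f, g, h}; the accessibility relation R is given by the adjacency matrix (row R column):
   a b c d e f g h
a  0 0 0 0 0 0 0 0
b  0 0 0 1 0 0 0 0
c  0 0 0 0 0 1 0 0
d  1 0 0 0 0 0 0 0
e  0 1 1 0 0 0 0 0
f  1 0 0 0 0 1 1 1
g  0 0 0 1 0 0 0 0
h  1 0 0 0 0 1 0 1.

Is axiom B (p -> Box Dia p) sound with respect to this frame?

No

The schema B characterises exactly the symmetric frames.
Symmetric: no — b R d but not d R b.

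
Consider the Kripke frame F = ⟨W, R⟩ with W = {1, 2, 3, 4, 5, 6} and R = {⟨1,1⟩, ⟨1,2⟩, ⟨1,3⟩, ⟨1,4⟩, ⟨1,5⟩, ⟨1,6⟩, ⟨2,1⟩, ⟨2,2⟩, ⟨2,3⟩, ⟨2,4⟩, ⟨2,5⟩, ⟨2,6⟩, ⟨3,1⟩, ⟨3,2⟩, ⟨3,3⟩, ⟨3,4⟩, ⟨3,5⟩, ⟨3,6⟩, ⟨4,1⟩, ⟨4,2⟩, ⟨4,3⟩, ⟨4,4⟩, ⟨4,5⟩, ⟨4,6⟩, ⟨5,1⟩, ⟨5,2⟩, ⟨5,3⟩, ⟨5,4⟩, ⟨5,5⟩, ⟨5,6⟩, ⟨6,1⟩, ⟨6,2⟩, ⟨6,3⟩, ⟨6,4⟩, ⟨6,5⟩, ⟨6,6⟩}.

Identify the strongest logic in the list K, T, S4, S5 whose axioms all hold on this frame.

S5

Reflexive (axiom T): yes — every world is R-related to itself.
Transitive (axiom 4): yes — every two-step R-path is closed by a direct edge.
Euclidean (axiom 5): yes — any two successors of a common world are R-related.
So F validates K, T, S4, S5. The strongest is S5.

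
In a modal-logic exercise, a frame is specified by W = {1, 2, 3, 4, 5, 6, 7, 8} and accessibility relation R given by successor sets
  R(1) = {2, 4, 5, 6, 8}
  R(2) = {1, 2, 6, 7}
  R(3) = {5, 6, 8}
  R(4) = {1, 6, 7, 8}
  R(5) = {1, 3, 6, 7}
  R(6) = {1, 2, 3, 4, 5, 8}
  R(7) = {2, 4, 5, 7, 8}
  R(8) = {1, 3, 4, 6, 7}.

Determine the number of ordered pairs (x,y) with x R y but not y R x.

0

R is symmetric; there are no such tuples.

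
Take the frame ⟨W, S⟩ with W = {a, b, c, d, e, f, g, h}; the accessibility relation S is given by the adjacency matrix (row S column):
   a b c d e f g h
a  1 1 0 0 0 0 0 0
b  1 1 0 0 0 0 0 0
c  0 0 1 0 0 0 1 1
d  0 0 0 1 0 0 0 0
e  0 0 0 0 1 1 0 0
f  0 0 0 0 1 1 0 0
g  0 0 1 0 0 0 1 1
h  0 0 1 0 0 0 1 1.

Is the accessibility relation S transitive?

Yes

Transitive: yes — every two-step S-path is closed by a direct edge.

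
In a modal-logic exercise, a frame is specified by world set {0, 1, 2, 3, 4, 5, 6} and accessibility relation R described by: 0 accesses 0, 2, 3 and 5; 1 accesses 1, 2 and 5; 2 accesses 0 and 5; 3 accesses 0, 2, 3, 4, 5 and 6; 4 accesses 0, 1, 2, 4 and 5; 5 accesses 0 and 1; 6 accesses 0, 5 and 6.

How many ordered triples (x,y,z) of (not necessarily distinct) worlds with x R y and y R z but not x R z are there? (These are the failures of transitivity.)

19

Enumerating: (0,3,4), (0,3,6), (0,5,1), (1,2,0), (1,5,0), (2,0,2), (2,0,3), (2,5,1), (3,4,1), (3,5,1), (4,0,3), (5,0,2), … and 7 more.
Total: 19.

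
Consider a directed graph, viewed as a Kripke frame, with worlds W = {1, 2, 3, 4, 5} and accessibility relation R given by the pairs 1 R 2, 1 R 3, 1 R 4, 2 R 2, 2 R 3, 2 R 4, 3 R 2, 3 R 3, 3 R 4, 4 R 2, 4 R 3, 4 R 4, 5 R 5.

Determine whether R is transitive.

Transitive: yes — every two-step R-path is closed by a direct edge.

Yes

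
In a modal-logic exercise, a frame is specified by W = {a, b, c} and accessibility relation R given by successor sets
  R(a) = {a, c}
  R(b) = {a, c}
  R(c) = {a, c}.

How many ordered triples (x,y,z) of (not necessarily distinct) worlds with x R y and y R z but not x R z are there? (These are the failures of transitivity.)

0

R is transitive; there are no such tuples.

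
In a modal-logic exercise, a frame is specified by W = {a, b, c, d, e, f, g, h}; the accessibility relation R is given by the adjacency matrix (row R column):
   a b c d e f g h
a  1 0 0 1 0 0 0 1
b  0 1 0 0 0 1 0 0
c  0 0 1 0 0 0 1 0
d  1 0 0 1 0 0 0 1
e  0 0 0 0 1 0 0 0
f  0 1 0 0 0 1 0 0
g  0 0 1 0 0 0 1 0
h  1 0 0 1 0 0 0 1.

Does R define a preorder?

Yes

Reflexive: yes — every world is R-related to itself.
Transitive: yes — every two-step R-path is closed by a direct edge.
So R is a preorder.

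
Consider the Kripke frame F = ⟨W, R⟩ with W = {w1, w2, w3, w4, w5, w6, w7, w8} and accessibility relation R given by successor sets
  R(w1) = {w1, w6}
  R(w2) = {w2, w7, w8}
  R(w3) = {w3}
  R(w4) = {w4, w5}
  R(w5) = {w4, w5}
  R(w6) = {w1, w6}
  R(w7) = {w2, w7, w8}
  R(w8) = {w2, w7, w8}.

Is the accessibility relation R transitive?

Transitive: yes — every two-step R-path is closed by a direct edge.

Yes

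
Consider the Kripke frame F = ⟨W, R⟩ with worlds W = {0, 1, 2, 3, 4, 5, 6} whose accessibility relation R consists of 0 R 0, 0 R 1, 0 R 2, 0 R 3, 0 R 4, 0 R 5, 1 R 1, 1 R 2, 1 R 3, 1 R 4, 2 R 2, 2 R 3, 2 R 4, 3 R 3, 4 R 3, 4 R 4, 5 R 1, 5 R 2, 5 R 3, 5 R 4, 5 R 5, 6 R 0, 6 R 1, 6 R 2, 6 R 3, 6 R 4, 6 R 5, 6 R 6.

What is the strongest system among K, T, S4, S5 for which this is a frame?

Reflexive (axiom T): yes — every world is R-related to itself.
Transitive (axiom 4): yes — every two-step R-path is closed by a direct edge.
Euclidean (axiom 5): no — 0 R 1 and 0 R 5, but not 1 R 5.
So F validates K, T, S4; S5 would additionally require R to be Euclidean. The strongest is S4.

S4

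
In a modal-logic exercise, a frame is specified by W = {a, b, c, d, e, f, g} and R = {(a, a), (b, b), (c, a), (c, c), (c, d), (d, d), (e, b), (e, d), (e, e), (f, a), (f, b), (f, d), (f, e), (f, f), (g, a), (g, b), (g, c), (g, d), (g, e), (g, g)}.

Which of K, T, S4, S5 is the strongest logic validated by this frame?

S4

Reflexive (axiom T): yes — every world is R-related to itself.
Transitive (axiom 4): yes — every two-step R-path is closed by a direct edge.
Euclidean (axiom 5): no — c R a and c R d, but not a R d.
So F validates K, T, S4; S5 would additionally require R to be Euclidean. The strongest is S4.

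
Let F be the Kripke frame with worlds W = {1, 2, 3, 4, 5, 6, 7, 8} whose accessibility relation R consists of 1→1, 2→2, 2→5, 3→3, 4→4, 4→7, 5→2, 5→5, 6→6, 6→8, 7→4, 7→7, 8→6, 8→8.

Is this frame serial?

Serial: yes — every world has a successor (e.g. 1 R 1).

Yes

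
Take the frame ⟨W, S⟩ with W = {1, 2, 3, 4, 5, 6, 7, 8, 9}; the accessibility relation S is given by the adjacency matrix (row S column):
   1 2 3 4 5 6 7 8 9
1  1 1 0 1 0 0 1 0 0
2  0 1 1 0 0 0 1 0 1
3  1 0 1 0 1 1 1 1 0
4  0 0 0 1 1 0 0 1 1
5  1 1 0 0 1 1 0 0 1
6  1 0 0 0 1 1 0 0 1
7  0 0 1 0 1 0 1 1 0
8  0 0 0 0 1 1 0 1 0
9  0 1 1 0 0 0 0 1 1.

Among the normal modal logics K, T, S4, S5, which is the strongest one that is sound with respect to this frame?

T

Reflexive (axiom T): yes — every world is S-related to itself.
Transitive (axiom 4): no — 1 S 2 and 2 S 3, but not 1 S 3.
Euclidean (axiom 5): no — 1 S 2 and 1 S 4, but not 2 S 4.
So F validates K, T; S4 would additionally require S to be transitive. The strongest is T.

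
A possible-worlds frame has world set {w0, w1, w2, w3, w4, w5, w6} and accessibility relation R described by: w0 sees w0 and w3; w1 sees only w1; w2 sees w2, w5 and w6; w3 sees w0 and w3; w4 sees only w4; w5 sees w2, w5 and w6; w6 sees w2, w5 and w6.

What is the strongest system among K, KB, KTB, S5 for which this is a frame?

S5

Symmetric (axiom B): yes — every pair in R has its reverse in R.
Reflexive (axiom T): yes — every world is R-related to itself.
Euclidean (axiom 5): yes — any two successors of a common world are R-related.
So F validates K, KB, KTB, S5. The strongest is S5.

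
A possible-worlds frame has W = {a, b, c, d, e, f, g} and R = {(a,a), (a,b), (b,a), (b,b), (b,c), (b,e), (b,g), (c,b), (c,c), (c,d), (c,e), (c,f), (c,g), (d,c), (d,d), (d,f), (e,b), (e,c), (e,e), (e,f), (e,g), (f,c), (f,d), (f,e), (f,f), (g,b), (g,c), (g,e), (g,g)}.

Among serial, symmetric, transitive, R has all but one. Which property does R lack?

Serial: yes — every world has a successor (e.g. a R a).
Symmetric: yes — every pair in R has its reverse in R.
Transitive: no — a R b and b R c, but not a R c.
Only transitive fails.

transitive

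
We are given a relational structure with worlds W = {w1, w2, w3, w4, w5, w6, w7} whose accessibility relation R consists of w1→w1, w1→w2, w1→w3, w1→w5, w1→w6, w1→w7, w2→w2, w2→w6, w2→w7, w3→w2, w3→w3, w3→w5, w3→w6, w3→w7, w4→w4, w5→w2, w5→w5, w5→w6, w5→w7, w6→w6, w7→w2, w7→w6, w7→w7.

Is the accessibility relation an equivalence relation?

Reflexive: yes — every world is R-related to itself.
Symmetric: no — w1 R w2 but not w2 R w1.
Transitive: yes — every two-step R-path is closed by a direct edge.
So R is not an equivalence relation.

No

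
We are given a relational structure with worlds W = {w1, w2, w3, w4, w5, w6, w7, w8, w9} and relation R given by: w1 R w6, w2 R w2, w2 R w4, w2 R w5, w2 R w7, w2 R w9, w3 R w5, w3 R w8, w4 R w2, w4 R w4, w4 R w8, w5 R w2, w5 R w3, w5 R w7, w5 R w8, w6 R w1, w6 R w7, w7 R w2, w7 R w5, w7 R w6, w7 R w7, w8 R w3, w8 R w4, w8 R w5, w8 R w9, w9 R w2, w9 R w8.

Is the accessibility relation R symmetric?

Symmetric: yes — every pair in R has its reverse in R.

Yes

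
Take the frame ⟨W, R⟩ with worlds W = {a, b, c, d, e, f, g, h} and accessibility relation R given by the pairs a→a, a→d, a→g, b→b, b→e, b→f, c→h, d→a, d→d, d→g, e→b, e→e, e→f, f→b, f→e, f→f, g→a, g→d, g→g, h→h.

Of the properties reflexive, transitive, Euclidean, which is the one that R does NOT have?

reflexive

Reflexive: no — c is not related to itself.
Transitive: yes — every two-step R-path is closed by a direct edge.
Euclidean: yes — any two successors of a common world are R-related.
Only reflexive fails.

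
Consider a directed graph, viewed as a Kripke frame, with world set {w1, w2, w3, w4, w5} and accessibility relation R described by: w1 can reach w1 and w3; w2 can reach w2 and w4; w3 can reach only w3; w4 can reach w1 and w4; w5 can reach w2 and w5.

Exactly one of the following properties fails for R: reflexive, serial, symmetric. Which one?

symmetric

Reflexive: yes — every world is R-related to itself.
Serial: yes — every world has a successor (e.g. w1 R w1).
Symmetric: no — w1 R w3 but not w3 R w1.
Only symmetric fails.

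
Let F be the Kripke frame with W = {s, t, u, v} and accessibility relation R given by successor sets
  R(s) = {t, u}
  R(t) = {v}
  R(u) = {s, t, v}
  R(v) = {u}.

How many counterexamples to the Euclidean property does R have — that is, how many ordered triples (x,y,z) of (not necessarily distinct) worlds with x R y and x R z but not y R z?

Enumerating: (s,t,t), (s,t,u), (s,u,u), (t,v,v), (u,s,s), (u,s,v), (u,t,s), (u,t,t), (u,v,s), (u,v,t), (u,v,v), (v,u,u).

12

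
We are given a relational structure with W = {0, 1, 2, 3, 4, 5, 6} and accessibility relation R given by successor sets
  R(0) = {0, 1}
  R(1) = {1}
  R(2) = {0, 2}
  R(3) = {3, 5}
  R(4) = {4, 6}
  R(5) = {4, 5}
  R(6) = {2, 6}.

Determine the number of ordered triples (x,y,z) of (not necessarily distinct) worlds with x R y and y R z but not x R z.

Enumerating: (2,0,1), (3,5,4), (4,6,2), (5,4,6), (6,2,0).

5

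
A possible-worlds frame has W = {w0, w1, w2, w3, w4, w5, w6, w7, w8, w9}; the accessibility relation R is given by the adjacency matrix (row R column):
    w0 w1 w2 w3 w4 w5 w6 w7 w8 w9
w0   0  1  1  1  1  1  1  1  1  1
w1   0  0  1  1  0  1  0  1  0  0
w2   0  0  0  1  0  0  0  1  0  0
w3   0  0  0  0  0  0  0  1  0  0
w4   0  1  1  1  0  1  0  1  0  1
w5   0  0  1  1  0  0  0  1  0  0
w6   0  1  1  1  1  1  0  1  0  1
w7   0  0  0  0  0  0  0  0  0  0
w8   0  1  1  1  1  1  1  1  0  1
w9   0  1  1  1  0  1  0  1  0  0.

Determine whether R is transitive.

Transitive: yes — every two-step R-path is closed by a direct edge.

Yes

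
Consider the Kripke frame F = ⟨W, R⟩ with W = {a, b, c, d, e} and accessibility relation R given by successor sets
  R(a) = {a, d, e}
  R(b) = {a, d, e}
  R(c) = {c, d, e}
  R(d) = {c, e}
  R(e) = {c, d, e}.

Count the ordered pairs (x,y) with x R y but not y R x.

5

Enumerating: (a,d), (a,e), (b,a), (b,d), (b,e).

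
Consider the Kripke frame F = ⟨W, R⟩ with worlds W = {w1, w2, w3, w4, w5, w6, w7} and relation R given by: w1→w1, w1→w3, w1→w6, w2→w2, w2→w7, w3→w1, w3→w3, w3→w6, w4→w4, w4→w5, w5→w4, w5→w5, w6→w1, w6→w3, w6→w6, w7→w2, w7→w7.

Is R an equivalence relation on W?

Yes

Reflexive: yes — every world is R-related to itself.
Symmetric: yes — every pair in R has its reverse in R.
Transitive: yes — every two-step R-path is closed by a direct edge.
So R is an equivalence relation.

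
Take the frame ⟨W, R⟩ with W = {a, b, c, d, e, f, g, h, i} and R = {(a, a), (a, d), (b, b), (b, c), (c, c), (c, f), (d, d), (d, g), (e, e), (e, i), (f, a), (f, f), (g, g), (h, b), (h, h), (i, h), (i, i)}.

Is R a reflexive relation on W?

Reflexive: yes — every world is R-related to itself.

Yes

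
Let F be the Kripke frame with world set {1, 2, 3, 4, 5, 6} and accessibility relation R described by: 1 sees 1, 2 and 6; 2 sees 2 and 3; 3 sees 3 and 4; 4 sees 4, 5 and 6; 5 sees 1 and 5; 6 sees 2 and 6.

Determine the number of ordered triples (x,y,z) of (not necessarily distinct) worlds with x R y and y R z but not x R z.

9

Enumerating: (1,2,3), (2,3,4), (3,4,5), (3,4,6), (4,5,1), (4,6,2), (5,1,2), (5,1,6), (6,2,3).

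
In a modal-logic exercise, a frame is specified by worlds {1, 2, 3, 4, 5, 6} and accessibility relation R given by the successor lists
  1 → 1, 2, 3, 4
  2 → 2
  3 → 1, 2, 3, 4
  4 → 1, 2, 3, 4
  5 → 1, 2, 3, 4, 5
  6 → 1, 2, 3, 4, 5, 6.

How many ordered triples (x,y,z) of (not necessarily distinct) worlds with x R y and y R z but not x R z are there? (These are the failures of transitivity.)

R is transitive; there are no such tuples.

0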